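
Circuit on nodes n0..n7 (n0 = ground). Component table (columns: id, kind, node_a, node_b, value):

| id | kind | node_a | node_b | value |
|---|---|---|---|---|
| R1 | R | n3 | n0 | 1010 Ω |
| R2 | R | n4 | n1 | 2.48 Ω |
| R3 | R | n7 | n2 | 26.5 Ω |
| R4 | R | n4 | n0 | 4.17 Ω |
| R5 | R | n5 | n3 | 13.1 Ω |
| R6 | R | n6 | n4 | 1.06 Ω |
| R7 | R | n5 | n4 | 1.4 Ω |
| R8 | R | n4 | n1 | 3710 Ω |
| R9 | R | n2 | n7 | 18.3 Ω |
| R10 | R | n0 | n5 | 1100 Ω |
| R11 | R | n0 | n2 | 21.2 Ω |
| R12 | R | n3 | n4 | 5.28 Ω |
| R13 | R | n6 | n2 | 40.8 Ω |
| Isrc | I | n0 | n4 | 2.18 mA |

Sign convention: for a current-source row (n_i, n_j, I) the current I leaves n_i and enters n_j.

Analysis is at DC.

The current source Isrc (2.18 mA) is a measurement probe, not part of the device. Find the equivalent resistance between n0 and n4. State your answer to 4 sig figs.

R_eq = 3.883 Ω

Apply KCL at each of the 7 non-ground nodes and solve the resulting linear system.
Node n1: branches {R2, R8} → V_1 = 0.008464
Node n2: branches {R3, R9, R11, R13} → V_2 = 0.002846
Node n3: branches {R1, R5, R12} → V_3 = 0.008429
Node n4: branches {R2, R4, R6, R7, R8, R12, Isrc} → V_4 = 0.008464
Node n5: branches {R5, R7, R10} → V_5 = 0.008451
Node n6: branches {R6, R13} → V_6 = 0.008322
Node n7: branches {R3, R9} → V_7 = 0.002846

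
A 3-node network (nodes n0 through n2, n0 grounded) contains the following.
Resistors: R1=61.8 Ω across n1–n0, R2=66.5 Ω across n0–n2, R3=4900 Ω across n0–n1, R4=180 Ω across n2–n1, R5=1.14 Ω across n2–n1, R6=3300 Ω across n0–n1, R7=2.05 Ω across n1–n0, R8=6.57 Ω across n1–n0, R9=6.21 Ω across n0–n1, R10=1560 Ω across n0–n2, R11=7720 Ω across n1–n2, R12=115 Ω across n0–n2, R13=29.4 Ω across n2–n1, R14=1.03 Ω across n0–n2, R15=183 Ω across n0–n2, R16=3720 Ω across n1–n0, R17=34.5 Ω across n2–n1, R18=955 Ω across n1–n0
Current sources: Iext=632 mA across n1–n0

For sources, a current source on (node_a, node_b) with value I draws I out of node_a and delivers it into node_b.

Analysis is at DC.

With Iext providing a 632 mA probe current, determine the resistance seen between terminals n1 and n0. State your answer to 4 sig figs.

MNA unknowns: 2 node voltages V₁..V_2
R1: Y=0.01618 on G[1,0]
R2: Y=0.01504 on G[0,2]
R3: Y=0.0002041 on G[0,1]
R4: Y=0.005556 on G[2,1]
R5: Y=0.8772 on G[2,1]
R6: Y=0.0003030 on G[0,1]
R7: Y=0.4878 on G[1,0]
R8: Y=0.1522 on G[1,0]
R9: Y=0.1610 on G[0,1]
R10: Y=0.0006410 on G[0,2]
R11: Y=0.0001295 on G[1,2]
R12: Y=0.008696 on G[0,2]
R13: Y=0.03401 on G[2,1]
R14: Y=0.9709 on G[0,2]
R15: Y=0.005464 on G[0,2]
R16: Y=0.0002688 on G[1,0]
R17: Y=0.02899 on G[2,1]
R18: Y=0.001047 on G[1,0]
Iext: z[1]−=0.632, z[0]+=0.632
solve → V1=-0.4842, V2=-0.2353

R_eq = 0.7661 Ω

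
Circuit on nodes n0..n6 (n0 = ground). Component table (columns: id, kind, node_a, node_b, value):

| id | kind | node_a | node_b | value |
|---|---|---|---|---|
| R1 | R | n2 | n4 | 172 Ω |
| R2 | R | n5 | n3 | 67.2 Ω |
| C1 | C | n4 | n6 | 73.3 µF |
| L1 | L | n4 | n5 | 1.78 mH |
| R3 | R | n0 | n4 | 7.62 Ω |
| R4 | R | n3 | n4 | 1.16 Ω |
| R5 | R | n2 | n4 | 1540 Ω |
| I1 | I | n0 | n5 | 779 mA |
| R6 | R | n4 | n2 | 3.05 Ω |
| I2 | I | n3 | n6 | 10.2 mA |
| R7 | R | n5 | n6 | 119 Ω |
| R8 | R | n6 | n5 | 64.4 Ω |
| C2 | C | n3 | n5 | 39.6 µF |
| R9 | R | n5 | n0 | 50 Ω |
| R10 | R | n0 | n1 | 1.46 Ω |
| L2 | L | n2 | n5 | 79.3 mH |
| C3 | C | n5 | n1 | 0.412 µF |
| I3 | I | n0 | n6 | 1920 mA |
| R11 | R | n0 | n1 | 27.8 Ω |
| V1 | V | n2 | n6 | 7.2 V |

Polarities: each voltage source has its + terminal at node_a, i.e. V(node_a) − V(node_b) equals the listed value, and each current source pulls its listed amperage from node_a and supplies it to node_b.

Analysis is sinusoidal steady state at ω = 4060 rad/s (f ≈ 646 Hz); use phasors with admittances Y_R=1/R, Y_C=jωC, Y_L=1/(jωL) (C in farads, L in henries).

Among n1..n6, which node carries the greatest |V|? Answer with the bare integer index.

Apply KCL at each of the 6 non-ground nodes and solve the resulting linear system.
Node n1: branches {R10, C3, R11} → V_1 = 0.002726+0.05095j
Node n2: branches {R1, R5, R6, L2, V1} → V_2 = 23.77+0.3650j
Node n3: branches {R2, R4, I2, C2} → V_3 = 17.60+0.6735j
Node n4: branches {R1, C1, L1, R3, R4, R5, R6} → V_4 = 17.20-0.1086j
Node n5: branches {R2, L1, I1, R7, R8, C2, R9, L2, C3} → V_5 = 21.96-1.124j
Node n6: branches {C1, I2, R7, R8, I3, V1} → V_6 = 16.57+0.3650j
Source currents: i(V1)=-2.200-0.1527j

2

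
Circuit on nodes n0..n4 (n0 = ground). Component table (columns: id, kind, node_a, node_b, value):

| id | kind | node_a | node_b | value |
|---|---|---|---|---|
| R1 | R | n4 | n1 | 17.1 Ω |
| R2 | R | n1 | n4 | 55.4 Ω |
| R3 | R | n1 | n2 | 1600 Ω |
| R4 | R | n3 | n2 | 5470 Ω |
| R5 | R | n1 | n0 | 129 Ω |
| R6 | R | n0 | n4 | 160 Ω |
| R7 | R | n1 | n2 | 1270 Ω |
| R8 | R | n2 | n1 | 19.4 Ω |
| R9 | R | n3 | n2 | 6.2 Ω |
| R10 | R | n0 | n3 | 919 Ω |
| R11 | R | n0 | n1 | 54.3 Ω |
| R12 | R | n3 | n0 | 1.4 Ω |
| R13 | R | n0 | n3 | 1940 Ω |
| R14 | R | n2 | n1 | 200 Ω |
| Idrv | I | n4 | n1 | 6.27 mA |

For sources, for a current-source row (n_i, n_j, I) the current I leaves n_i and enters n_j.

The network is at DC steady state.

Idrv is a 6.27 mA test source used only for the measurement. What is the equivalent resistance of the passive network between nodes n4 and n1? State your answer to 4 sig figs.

Element admittances at DC:
  Y(R1) = 0.05848 S between n4,n1
  Y(R2) = 0.01805 S between n1,n4
  Y(R3) = 0.0006250 S between n1,n2
  Y(R4) = 0.0001828 S between n3,n2
  Y(R5) = 0.007752 S between n1,n0
  Y(R6) = 0.006250 S between n0,n4
  Y(R7) = 0.0007874 S between n1,n2
  Y(R8) = 0.05155 S between n2,n1
  Y(R9) = 0.1613 S between n3,n2
  Y(R10) = 0.001088 S between n0,n3
  Y(R11) = 0.01842 S between n0,n1
  Y(R12) = 0.7143 S between n3,n0
  Y(R13) = 0.0005155 S between n0,n3
  Y(R14) = 0.005000 S between n2,n1
  Idrv: injects 0.00627 A into n1 (from n4)
Assemble and solve the 4×4 MNA system:
  V(n1)=0.006557  V(n2)=0.002003  V(n3)=0.0003687  V(n4)=-0.06968

R_eq = 12.16 Ω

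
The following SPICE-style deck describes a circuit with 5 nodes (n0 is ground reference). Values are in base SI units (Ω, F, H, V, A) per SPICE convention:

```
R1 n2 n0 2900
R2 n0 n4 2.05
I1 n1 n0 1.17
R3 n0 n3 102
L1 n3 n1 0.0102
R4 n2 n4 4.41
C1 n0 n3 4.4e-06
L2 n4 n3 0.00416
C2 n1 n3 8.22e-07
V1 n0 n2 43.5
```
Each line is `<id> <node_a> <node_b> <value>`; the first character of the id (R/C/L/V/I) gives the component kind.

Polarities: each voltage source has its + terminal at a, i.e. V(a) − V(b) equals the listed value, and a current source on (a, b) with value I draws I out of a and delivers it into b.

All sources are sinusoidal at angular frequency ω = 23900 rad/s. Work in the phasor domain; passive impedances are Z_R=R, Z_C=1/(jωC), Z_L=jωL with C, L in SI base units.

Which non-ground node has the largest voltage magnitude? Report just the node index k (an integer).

Apply KCL at each of the 4 non-ground nodes and solve the resulting linear system.
Node n1: branches {I1, L1, C2} → V_1 = 0.1691+87.61j
Node n2: branches {R1, R4, V1} → V_2 = -43.50+0.000j
Node n3: branches {R3, L1, C1, L2, C2} → V_3 = 0.1691+12.34j
Node n4: branches {R2, R4, L2} → V_4 = -13.63-0.1942j
Source currents: i(V1)=-6.789+0.04404j

1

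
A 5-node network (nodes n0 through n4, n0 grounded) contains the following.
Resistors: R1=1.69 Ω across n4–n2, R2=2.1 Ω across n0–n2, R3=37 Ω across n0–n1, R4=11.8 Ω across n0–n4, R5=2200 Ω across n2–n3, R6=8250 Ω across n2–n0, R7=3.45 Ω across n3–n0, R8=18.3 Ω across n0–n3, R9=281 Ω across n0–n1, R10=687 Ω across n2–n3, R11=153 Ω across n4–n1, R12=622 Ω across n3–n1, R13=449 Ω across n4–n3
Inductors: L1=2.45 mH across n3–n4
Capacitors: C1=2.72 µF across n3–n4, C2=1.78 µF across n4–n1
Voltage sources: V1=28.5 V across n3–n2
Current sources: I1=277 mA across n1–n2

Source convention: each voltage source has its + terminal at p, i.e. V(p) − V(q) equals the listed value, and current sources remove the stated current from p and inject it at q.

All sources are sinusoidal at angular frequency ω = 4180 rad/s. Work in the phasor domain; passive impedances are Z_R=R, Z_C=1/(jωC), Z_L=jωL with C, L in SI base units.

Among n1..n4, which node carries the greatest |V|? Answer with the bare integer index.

Apply KCL at each of the 4 non-ground nodes and solve the resulting linear system.
Node n1: branches {R3, R9, R11, R12, C2, I1} → V_1 = -7.482-0.7738j
Node n2: branches {R1, R2, R5, R6, R10, V1, I1} → V_2 = -10.76+0.3436j
Node n3: branches {R5, L1, R7, C1, R8, R10, R12, R13, V1} → V_3 = 17.74+0.3436j
Node n4: branches {R1, R4, L1, C1, R11, C2, R13} → V_4 = -8.906-3.049j
Source currents: i(V1)=-6.557+2.171j

3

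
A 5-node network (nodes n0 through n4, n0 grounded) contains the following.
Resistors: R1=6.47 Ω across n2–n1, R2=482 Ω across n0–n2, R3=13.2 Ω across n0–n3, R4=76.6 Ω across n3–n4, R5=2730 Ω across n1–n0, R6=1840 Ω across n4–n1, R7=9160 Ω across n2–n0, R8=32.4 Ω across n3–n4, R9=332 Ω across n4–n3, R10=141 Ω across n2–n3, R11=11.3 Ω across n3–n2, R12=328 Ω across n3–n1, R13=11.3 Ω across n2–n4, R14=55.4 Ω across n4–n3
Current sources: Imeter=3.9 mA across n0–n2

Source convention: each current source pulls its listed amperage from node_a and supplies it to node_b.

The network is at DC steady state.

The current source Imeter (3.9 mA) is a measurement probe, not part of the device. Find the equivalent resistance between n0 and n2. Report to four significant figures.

Apply KCL at each of the 4 non-ground nodes and solve the resulting linear system.
Node n1: branches {R1, R5, R6, R12} → V_1 = 0.07541
Node n2: branches {R1, R2, R7, R10, R11, R13, Imeter} → V_2 = 0.07615
Node n3: branches {R3, R4, R8, R9, R10, R11, R12, R14} → V_3 = 0.04892
Node n4: branches {R4, R6, R8, R9, R13, R14} → V_4 = 0.06466

R_eq = 19.53 Ω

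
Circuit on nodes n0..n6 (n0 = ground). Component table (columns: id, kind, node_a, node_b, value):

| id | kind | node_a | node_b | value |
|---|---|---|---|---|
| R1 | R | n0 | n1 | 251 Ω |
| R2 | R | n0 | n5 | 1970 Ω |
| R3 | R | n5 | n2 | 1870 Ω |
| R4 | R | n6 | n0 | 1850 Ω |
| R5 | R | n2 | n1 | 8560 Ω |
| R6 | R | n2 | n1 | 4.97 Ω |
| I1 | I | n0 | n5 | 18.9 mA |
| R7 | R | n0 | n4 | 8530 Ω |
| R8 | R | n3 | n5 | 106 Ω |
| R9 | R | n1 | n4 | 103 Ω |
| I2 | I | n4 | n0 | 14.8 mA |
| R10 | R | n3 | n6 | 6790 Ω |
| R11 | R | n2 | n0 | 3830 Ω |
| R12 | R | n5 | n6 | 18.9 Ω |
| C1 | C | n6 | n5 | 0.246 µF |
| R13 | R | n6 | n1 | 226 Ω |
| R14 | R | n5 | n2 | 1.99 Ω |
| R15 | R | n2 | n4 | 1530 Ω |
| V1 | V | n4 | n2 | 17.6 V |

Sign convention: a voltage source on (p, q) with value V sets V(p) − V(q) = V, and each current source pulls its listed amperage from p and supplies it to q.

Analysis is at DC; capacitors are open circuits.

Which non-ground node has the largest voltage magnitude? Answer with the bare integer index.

MNA unknowns: 6 node voltages V₁..V_6 plus 1 source current (V1)
R1: Y=0.003984 on G[0,1]
R2: Y=0.0005076 on G[0,5]
R3: Y=0.0005348 on G[5,2]
R4: Y=0.0005405 on G[6,0]
R5: Y=0.0001168 on G[2,1]
R6: Y=0.2012 on G[2,1]
I1: z[0]−=0.0189, z[5]+=0.0189
R7: Y=0.0001172 on G[0,4]
R8: Y=0.009434 on G[3,5]
R9: Y=0.009709 on G[1,4]
I2: z[4]−=0.0148, z[0]+=0.0148
R10: Y=0.0001473 on G[3,6]
R11: Y=0.0002611 on G[2,0]
R12: Y=0.05291 on G[5,6]
C1: Y=0.000 on G[6,5]
R13: Y=0.004425 on G[6,1]
R14: Y=0.5025 on G[5,2]
R15: Y=0.0006536 on G[2,4]
V1: row V4−V2=17.6, i_V1 at 4,2
solve → V1=0.5690, V2=-0.2156, V3=-0.1709, V4=17.38, V5=-0.1718, V6=-0.1137
aux → i_V1=-0.1916

4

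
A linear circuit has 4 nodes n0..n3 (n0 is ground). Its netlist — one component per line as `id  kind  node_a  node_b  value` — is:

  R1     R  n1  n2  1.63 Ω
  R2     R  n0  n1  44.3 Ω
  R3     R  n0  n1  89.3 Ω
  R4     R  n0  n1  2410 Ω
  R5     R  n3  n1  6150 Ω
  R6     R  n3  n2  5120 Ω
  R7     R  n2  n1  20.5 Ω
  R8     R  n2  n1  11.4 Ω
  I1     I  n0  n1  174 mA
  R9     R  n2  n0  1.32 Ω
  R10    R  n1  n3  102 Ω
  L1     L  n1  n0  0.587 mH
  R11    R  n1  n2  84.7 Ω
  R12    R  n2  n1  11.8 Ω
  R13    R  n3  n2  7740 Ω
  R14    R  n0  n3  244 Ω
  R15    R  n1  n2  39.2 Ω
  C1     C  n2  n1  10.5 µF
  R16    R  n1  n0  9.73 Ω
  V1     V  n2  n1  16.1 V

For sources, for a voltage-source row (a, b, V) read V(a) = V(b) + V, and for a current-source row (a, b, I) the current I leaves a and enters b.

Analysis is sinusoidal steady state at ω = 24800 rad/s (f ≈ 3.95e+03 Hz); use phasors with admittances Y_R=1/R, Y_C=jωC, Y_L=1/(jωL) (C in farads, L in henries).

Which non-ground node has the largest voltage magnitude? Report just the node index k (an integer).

1

Apply KCL at each of the 3 non-ground nodes and solve the resulting linear system.
Node n1: branches {R1, R2, R3, R4, R5, R7, R8, I1, R10, L1, R11, R12, R15, C1, R16, V1} → V_1 = -13.32-1.020j
Node n2: branches {R1, R6, R7, R8, R9, R11, R12, R13, R15, C1, V1} → V_2 = 2.780-1.020j
Node n3: branches {R5, R6, R10, R13, R14} → V_3 = -9.163-0.7292j
Source currents: i(V1)=-16.15-3.420j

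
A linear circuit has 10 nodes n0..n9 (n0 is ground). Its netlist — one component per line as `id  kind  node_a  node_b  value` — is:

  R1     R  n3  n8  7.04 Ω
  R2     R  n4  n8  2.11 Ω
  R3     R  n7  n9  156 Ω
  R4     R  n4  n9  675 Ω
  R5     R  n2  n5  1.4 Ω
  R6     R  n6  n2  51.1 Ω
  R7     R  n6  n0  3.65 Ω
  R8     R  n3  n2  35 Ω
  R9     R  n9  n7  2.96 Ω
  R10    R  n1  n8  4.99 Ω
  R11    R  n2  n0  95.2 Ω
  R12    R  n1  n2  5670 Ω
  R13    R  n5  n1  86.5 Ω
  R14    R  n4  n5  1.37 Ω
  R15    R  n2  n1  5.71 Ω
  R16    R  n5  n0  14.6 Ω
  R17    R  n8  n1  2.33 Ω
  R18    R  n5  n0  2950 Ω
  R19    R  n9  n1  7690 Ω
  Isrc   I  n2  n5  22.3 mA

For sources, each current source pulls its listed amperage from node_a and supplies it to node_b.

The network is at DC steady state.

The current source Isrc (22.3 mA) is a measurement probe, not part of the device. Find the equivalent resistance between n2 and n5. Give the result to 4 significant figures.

Element admittances at DC:
  Y(R1) = 0.1420 S between n3,n8
  Y(R2) = 0.4739 S between n4,n8
  Y(R3) = 0.006410 S between n7,n9
  Y(R4) = 0.001481 S between n4,n9
  Y(R5) = 0.7143 S between n2,n5
  Y(R6) = 0.01957 S between n6,n2
  Y(R7) = 0.2740 S between n6,n0
  Y(R8) = 0.02857 S between n3,n2
  Y(R9) = 0.3378 S between n9,n7
  Y(R10) = 0.2004 S between n1,n8
  Y(R11) = 0.01050 S between n2,n0
  Y(R12) = 0.0001764 S between n1,n2
  Y(R13) = 0.01156 S between n5,n1
  Y(R14) = 0.7299 S between n4,n5
  Y(R15) = 0.1751 S between n2,n1
  Y(R16) = 0.06849 S between n5,n0
  Y(R17) = 0.4292 S between n8,n1
  Y(R18) = 0.0003390 S between n5,n0
  Y(R19) = 0.0001300 S between n9,n1
  Isrc: injects 0.0223 A into n5 (from n2)
Assemble and solve the 9×9 MNA system:
  V(n1)=-0.005018  V(n2)=-0.01871  V(n3)=-0.004335  V(n4)=0.004172  V(n5)=0.007820  V(n6)=-0.001247  V(n7)=0.003431  V(n8)=-0.001443  V(n9)=0.003431

R_eq = 1.190 Ω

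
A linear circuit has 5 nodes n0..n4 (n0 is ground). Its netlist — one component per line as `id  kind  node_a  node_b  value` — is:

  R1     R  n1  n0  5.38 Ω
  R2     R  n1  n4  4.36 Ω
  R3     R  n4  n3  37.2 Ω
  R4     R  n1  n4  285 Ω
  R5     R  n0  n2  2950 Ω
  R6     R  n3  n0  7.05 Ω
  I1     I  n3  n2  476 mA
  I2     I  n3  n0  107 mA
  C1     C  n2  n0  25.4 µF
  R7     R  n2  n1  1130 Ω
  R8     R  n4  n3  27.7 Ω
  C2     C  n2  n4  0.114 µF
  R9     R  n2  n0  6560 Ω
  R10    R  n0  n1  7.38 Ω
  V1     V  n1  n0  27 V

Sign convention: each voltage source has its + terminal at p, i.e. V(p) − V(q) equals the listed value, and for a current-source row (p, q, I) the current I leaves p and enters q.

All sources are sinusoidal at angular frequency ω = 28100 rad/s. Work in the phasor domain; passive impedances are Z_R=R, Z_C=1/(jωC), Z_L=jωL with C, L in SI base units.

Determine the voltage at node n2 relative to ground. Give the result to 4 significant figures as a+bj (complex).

Apply KCL at each of the 4 non-ground nodes and solve the resulting linear system.
Node n1: branches {R1, R2, R4, R7, R10, V1} → V_1 = 27.00+0.000j
Node n2: branches {R5, I1, C1, R7, C2, R9} → V_2 = 0.1001-0.6982j
Node n3: branches {R3, R6, I1, I2, R8} → V_3 = 3.948-0.07837j
Node n4: branches {R2, R3, R4, R8, C2} → V_4 = 22.10-0.2549j
Source currents: i(V1)=-9.843-0.05997j

0.1001-0.6982j V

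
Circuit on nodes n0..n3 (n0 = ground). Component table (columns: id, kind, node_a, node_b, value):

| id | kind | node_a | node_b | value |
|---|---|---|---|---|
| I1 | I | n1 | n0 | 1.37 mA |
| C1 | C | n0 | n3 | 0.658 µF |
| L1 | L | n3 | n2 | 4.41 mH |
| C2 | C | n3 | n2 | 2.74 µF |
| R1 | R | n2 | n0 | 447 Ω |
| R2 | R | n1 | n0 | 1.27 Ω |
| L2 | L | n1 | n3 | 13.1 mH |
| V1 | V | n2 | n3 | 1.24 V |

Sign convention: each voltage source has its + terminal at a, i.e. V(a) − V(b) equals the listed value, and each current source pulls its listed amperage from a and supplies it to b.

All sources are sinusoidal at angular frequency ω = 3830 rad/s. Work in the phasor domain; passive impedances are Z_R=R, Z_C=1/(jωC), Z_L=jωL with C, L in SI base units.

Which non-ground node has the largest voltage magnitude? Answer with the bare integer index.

Element admittances at ω=3830 rad/s:
  I1: injects 0.00137 A into n0 (from n1)
  Y(C1) = 0.000+0.002520j S between n0,n3
  Y(L1) = 0.000-0.05921j S between n3,n2
  Y(C2) = 0.000+0.01049j S between n3,n2
  Y(R1) = 0.002237+0.000j S between n2,n0
  Y(R2) = 0.7874+0.000j S between n1,n0
  Y(L2) = 0.000-0.01993j S between n1,n3
  V1: constraint V(n2)−V(n3) = 1.24
Assemble and solve the 4×4 MNA system:
  V(n1)=-0.005685+0.0005260j  V(n2)=1.214-0.1553j  V(n3)=-0.02647-0.1553j
  i(V1)=-0.002715+0.06075j

2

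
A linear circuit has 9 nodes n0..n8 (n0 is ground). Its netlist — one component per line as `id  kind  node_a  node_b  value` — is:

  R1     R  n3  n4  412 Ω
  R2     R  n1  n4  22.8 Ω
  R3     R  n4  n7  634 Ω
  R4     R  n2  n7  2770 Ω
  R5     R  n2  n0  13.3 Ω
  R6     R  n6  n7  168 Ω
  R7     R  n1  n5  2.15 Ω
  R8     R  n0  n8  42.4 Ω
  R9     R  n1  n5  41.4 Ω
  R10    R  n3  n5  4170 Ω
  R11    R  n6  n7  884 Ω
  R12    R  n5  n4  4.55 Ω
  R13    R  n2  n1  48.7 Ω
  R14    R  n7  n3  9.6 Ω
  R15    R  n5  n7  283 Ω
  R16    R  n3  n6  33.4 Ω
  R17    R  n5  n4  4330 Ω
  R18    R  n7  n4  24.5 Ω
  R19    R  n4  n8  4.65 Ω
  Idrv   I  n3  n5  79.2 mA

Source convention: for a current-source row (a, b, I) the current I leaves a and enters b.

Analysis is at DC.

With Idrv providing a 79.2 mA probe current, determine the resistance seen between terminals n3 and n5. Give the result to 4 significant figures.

R_eq = 31.49 Ω

Apply KCL at each of the 8 non-ground nodes and solve the resulting linear system.
Node n1: branches {R2, R7, R9, R13} → V_1 = 0.1499
Node n2: branches {R4, R5, R13} → V_2 = 0.02584
Node n3: branches {R1, R10, R14, R16, Idrv} → V_3 = -2.317
Node n4: branches {R1, R2, R3, R12, R17, R18, R19} → V_4 = -0.09141
Node n5: branches {R7, R9, R10, R12, R15, R17, Idrv} → V_5 = 0.1768
Node n6: branches {R6, R11, R16} → V_6 = -2.190
Node n7: branches {R3, R4, R6, R11, R14, R15, R18} → V_7 = -1.651
Node n8: branches {R8, R19} → V_8 = -0.08238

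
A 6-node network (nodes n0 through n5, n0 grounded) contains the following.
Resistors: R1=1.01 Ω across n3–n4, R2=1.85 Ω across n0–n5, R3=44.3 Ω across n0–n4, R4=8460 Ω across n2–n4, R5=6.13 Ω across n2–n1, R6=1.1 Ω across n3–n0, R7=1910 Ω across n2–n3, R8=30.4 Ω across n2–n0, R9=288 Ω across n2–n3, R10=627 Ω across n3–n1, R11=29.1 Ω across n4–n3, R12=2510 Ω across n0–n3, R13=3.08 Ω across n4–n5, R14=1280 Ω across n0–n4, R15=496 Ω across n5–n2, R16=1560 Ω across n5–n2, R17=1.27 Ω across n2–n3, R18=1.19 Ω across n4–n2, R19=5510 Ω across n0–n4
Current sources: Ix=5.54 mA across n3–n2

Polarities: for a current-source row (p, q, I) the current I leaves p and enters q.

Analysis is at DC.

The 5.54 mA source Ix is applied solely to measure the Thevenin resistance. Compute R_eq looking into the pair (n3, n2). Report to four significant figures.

Element admittances at DC:
  Y(R1) = 0.9901 S between n3,n4
  Y(R2) = 0.5405 S between n0,n5
  Y(R3) = 0.02257 S between n0,n4
  Y(R4) = 0.0001182 S between n2,n4
  Y(R5) = 0.1631 S between n2,n1
  Y(R6) = 0.9091 S between n3,n0
  Y(R7) = 0.0005236 S between n2,n3
  Y(R8) = 0.03289 S between n2,n0
  Y(R9) = 0.003472 S between n2,n3
  Y(R10) = 0.001595 S between n3,n1
  Y(R11) = 0.03436 S between n4,n3
  Y(R12) = 0.0003984 S between n0,n3
  Y(R13) = 0.3247 S between n4,n5
  Y(R14) = 0.0007813 S between n0,n4
  Y(R15) = 0.002016 S between n5,n2
  Y(R16) = 0.0006410 S between n5,n2
  Y(R17) = 0.7874 S between n2,n3
  Y(R18) = 0.8403 S between n4,n2
  Y(R19) = 0.0001815 S between n0,n4
  Ix: injects 0.00554 A into n2 (from n3)
Assemble and solve the 5×5 MNA system:
  V(n1)=0.003706  V(n2)=0.003747  V(n3)=-0.0004605  V(n4)=0.001282  V(n5)=0.0004910

R_eq = 0.7594 Ω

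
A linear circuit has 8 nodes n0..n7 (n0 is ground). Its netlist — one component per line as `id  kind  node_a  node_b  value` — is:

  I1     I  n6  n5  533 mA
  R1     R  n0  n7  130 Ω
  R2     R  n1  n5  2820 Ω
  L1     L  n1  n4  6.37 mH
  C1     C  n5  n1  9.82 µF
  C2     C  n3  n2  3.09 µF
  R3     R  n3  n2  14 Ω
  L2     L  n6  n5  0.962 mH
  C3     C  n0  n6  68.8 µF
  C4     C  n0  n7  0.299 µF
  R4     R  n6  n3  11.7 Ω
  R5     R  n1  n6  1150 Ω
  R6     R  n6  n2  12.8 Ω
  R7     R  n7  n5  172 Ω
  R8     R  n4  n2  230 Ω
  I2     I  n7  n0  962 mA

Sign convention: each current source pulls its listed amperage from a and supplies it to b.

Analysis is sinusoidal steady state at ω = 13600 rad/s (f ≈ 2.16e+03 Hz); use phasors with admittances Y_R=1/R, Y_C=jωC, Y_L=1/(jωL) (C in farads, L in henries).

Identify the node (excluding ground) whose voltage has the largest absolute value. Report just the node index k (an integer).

7

Apply KCL at each of the 7 non-ground nodes and solve the resulting linear system.
Node n1: branches {R2, L1, C1, R5} → V_1 = -1.212+2.498j
Node n2: branches {C2, R3, R6, R8} → V_2 = 0.1037+0.4803j
Node n3: branches {C2, R3, R4} → V_3 = 0.09772+0.4380j
Node n4: branches {L1, R8} → V_4 = -0.3831+2.682j
Node n5: branches {I1, R2, C1, L2, R7} → V_5 = -1.127+2.523j
Node n6: branches {I1, L2, C3, R4, R5, R6} → V_6 = 0.1135+0.3997j
Node n7: branches {R1, C4, R7, I2} → V_7 = -65.45+20.79j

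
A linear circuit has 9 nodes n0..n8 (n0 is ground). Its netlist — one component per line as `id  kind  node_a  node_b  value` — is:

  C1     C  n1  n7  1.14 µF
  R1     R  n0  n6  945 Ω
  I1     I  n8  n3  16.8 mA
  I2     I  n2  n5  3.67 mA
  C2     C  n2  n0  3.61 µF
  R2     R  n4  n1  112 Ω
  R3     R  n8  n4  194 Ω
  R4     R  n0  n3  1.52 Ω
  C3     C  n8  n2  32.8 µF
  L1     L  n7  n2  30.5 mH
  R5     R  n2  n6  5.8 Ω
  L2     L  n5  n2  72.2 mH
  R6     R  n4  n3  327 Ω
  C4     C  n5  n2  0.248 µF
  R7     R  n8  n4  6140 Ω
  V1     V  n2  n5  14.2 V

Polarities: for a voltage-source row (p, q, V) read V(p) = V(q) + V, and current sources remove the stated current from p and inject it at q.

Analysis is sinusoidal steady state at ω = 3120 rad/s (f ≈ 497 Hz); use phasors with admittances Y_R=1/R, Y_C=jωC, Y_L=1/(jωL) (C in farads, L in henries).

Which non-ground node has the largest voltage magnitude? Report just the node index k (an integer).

MNA unknowns: 8 node voltages V₁..V_8 plus 1 source current (V1)
C1: Y=0.000+0.003557j on G[1,7]
R1: Y=0.001058+0.000j on G[0,6]
I1: z[8]−=0.0168, z[3]+=0.0168
I2: z[2]−=0.00367, z[5]+=0.00367
C2: Y=0.000+0.01126j on G[2,0]
R2: Y=0.008929+0.000j on G[4,1]
R3: Y=0.005155+0.000j on G[8,4]
R4: Y=0.6579+0.000j on G[0,3]
C3: Y=0.000+0.1023j on G[8,2]
L1: Y=0.000-0.01051j on G[7,2]
R5: Y=0.1724+0.000j on G[2,6]
L2: Y=0.000-0.004439j on G[5,2]
R6: Y=0.003058+0.000j on G[4,3]
C4: Y=0.000+0.0007738j on G[5,2]
R7: Y=0.0001629+0.000j on G[8,4]
V1: row V2−V5=14.2, i_V1 at 2,5
solve → V1=-0.5372+1.118j, V2=-0.4056+1.337j, V3=0.02354+0.004806j, V4=-0.4050+1.039j, V5=-14.61+1.337j, V6=-0.4031+1.329j, V7=-0.3383+1.450j, V8=-0.4296+1.500j
aux → i_V1=-0.003670+0.05205j

5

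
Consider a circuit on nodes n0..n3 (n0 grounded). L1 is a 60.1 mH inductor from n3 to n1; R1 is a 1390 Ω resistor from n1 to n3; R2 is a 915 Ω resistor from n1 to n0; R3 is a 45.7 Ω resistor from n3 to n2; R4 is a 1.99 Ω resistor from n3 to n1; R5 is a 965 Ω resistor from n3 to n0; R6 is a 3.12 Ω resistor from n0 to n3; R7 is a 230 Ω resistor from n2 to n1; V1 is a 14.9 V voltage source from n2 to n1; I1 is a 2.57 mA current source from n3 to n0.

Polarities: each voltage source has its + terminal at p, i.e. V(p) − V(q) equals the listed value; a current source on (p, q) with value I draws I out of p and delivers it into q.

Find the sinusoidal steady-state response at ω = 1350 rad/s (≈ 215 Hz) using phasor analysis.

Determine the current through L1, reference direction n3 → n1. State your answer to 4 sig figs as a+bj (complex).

0.0001788-0.007632j A

MNA unknowns: 3 node voltages V₁..V_3 plus 1 source current (V1)
L1: Y=0.000-0.01233j on G[3,1]
R1: Y=0.0007194+0.000j on G[1,3]
R2: Y=0.001093+0.000j on G[1,0]
R3: Y=0.02188+0.000j on G[3,2]
R4: Y=0.5025+0.000j on G[3,1]
R5: Y=0.001036+0.000j on G[3,0]
R6: Y=0.3205+0.000j on G[0,3]
R7: Y=0.004348+0.000j on G[2,1]
V1: row V2−V1=14.9, i_V1 at 2,1
I1: z[3]−=0.00257, z[0]+=0.00257
solve → V1=-0.6251-0.01446j, V2=14.27-0.01446j, V3=-0.005868+4.913e-05j
aux → i_V1=-0.3773+0.0003174j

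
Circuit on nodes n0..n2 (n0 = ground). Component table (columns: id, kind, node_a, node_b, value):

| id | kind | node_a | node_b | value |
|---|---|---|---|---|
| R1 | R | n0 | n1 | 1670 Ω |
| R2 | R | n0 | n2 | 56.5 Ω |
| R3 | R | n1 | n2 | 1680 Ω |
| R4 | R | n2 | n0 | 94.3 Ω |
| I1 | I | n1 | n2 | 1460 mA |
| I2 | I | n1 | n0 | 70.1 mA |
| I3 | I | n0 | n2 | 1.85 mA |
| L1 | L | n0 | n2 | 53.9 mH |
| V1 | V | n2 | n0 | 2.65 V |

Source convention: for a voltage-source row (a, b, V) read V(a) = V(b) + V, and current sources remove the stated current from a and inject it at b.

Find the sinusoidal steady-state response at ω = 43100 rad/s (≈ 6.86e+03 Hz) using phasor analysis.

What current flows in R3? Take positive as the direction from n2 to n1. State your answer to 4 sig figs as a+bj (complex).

Apply KCL at each of the 2 non-ground nodes and solve the resulting linear system.
Node n1: branches {R1, R3, I1, I2} → V_1 = -1280+0.000j
Node n2: branches {R2, R3, R4, I1, I3, L1, V1} → V_2 = 2.650+0.000j
Source currents: i(V1)=0.6233+0.001141j

0.7636+0.000j A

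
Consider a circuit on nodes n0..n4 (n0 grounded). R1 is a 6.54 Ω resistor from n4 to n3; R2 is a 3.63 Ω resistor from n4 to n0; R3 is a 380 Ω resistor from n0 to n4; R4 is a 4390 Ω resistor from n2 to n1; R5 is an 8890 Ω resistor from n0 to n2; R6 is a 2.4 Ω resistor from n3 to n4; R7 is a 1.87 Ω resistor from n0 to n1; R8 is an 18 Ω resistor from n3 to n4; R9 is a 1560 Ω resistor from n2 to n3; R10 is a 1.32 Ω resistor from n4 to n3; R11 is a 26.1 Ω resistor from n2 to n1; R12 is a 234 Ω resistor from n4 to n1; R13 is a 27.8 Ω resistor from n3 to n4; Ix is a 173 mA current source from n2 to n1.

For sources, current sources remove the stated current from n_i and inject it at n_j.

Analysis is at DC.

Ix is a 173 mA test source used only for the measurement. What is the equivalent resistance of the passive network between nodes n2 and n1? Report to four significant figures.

MNA unknowns: 4 node voltages V₁..V_4
R1: Y=0.1529 on G[4,3]
R2: Y=0.2755 on G[4,0]
R3: Y=0.002632 on G[0,4]
R4: Y=0.0002278 on G[2,1]
R5: Y=0.0001125 on G[0,2]
R6: Y=0.4167 on G[3,4]
R7: Y=0.5348 on G[0,1]
R8: Y=0.05556 on G[3,4]
R9: Y=0.0006410 on G[2,3]
R10: Y=0.7576 on G[4,3]
R11: Y=0.03831 on G[2,1]
R12: Y=0.004274 on G[4,1]
R13: Y=0.03597 on G[3,4]
Ix: z[2]−=0.173, z[1]+=0.173
solve → V1=0.006054, V2=-4.397, V3=-0.01184, V4=-0.009862

R_eq = 25.45 Ω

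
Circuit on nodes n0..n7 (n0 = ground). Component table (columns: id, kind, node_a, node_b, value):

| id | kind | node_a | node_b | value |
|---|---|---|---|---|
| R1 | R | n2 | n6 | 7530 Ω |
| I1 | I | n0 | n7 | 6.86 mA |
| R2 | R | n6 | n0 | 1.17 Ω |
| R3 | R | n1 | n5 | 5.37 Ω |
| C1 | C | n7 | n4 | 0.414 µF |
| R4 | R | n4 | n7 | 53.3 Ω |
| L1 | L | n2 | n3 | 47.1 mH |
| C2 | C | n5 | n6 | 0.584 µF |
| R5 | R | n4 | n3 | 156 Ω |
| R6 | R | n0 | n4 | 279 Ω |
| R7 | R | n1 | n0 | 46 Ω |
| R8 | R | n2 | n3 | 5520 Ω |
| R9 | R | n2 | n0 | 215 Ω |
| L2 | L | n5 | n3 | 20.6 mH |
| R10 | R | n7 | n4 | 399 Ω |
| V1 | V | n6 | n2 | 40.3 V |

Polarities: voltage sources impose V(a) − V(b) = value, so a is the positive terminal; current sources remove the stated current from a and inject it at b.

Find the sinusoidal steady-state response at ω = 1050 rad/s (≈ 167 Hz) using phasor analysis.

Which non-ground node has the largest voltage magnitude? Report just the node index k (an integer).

MNA unknowns: 7 node voltages V₁..V_7 plus 1 source current (V1)
R1: Y=0.0001328+0.000j on G[2,6]
I1: z[0]−=0.00686, z[7]+=0.00686
R2: Y=0.8547+0.000j on G[6,0]
R3: Y=0.1862+0.000j on G[1,5]
C1: Y=0.000+0.0004347j on G[7,4]
R4: Y=0.01876+0.000j on G[4,7]
L1: Y=0.000-0.02022j on G[2,3]
C2: Y=0.000+0.0006132j on G[5,6]
R5: Y=0.006410+0.000j on G[4,3]
R6: Y=0.003584+0.000j on G[0,4]
R7: Y=0.02174+0.000j on G[1,0]
R8: Y=0.0001812+0.000j on G[2,3]
R9: Y=0.004651+0.000j on G[2,0]
L2: Y=0.000-0.04623j on G[5,3]
R10: Y=0.002506+0.000j on G[7,4]
V1: row V6−V2=40.3, i_V1 at 6,2
solve → V1=-10.71+17.23j, V2=-39.75-0.4731j, V3=-19.90+13.94j, V4=-12.07+8.942j, V5=-11.96+19.24j, V6=0.5474-0.4731j, V7=-11.75+8.935j
aux → i_V1=-0.4853+0.3967j

2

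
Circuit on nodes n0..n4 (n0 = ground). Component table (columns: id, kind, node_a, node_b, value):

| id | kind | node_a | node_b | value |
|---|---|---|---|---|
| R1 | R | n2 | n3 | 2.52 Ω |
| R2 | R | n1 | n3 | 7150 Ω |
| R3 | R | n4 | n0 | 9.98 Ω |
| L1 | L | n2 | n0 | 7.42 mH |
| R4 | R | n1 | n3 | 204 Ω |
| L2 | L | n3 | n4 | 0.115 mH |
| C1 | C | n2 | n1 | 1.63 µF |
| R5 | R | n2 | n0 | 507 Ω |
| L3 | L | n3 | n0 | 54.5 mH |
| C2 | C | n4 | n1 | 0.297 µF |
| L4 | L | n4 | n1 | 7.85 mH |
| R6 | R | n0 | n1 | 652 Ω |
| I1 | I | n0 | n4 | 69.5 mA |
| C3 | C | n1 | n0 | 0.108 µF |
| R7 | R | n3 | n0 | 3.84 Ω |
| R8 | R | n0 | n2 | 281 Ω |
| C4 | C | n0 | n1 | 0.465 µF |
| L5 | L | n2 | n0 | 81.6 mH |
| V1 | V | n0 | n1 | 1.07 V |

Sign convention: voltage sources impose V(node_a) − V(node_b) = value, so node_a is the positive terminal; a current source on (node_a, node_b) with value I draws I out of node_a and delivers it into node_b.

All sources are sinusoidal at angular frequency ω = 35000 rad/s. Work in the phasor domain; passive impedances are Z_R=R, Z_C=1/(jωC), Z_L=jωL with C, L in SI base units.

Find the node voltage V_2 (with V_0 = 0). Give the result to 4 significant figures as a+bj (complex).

0.05429-0.4080j V

MNA unknowns: 4 node voltages V₁..V_4 plus 1 source current (V1)
R1: Y=0.3968+0.000j on G[2,3]
R2: Y=0.0001399+0.000j on G[1,3]
R3: Y=0.1002+0.000j on G[4,0]
L1: Y=0.000-0.003851j on G[2,0]
R4: Y=0.004902+0.000j on G[1,3]
L2: Y=0.000-0.2484j on G[3,4]
C1: Y=0.000+0.05705j on G[2,1]
R5: Y=0.001972+0.000j on G[2,0]
L3: Y=0.000-0.0005242j on G[3,0]
C2: Y=0.000+0.01040j on G[4,1]
L4: Y=0.000-0.003640j on G[4,1]
R6: Y=0.001534+0.000j on G[0,1]
I1: z[0]−=0.0695, z[4]+=0.0695
C3: Y=0.000+0.003780j on G[1,0]
R7: Y=0.2604+0.000j on G[3,0]
R8: Y=0.003559+0.000j on G[0,2]
C4: Y=0.000+0.01628j on G[0,1]
L5: Y=0.000-0.0003501j on G[2,0]
V1: row V0−V1=1.07, i_V1 at 0,1
solve → V1=-1.070+0.000j, V2=0.05429-0.4080j, V3=0.1094-0.2526j, V4=0.1313-0.02655j
aux → i_V1=-0.03104-0.09244j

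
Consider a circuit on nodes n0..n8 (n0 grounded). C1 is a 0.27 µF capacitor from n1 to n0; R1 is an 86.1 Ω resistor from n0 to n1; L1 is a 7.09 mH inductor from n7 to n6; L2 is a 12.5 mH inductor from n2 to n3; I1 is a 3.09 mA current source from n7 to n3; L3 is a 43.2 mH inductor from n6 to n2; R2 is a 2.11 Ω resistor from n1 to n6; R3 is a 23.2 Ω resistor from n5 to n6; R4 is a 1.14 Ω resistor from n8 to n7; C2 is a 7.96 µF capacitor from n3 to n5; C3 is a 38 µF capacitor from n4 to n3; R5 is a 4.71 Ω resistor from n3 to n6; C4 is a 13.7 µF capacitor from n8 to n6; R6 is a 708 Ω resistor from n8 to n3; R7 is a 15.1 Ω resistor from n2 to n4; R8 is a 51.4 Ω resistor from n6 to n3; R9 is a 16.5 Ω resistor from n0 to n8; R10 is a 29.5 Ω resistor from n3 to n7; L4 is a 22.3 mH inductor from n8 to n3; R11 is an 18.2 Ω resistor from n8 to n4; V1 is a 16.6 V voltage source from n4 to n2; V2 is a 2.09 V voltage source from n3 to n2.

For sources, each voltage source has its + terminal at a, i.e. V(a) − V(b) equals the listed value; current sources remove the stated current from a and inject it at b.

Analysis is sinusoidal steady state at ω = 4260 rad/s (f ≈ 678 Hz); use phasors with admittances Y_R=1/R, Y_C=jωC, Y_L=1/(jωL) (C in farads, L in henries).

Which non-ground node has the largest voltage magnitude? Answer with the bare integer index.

MNA unknowns: 8 node voltages V₁..V_8 plus 2 source currents (V1, V2)
C1: Y=0.000+0.001150j on G[1,0]
R1: Y=0.01161+0.000j on G[0,1]
L1: Y=0.000-0.03311j on G[7,6]
L2: Y=0.000-0.01878j on G[2,3]
I1: z[7]−=0.00309, z[3]+=0.00309
L3: Y=0.000-0.005434j on G[6,2]
R2: Y=0.4739+0.000j on G[1,6]
R3: Y=0.04310+0.000j on G[5,6]
R4: Y=0.8772+0.000j on G[8,7]
C2: Y=0.000+0.03391j on G[3,5]
C3: Y=0.000+0.1619j on G[4,3]
R5: Y=0.2123+0.000j on G[3,6]
C4: Y=0.000+0.05836j on G[8,6]
R6: Y=0.001412+0.000j on G[8,3]
R7: Y=0.06623+0.000j on G[2,4]
R8: Y=0.01946+0.000j on G[6,3]
R9: Y=0.06061+0.000j on G[0,8]
R10: Y=0.03390+0.000j on G[3,7]
L4: Y=0.000-0.01053j on G[8,3]
R11: Y=0.05495+0.000j on G[8,4]
V1: row V4−V2=16.6, i_V1 at 4,2
V2: row V3−V2=2.09, i_V2 at 3,2
solve → V1=-5.789+1.631j, V2=-8.576+0.9451j, V3=-6.486+0.9451j, V4=8.024+0.9451j, V5=-5.799+1.117j, V6=-5.935+1.657j, V7=0.9102+0.08868j, V8=1.140-0.2028j
aux → i_V1=-1.478-2.412j, i_V2=0.3744+2.466j

2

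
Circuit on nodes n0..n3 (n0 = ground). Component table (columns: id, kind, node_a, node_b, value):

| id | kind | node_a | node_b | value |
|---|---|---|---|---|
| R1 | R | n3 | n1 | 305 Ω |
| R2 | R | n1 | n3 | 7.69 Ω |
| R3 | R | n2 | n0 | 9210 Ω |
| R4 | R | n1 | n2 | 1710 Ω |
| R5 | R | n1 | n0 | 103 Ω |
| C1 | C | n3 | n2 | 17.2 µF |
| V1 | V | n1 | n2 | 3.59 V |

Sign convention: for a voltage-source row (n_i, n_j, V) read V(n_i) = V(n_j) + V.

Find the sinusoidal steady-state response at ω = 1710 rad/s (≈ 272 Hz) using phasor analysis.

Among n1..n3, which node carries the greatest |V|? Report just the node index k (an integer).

Element admittances at ω=1710 rad/s:
  Y(R1) = 0.003279+0.000j S between n3,n1
  Y(R2) = 0.1300+0.000j S between n1,n3
  Y(R3) = 0.0001086+0.000j S between n2,n0
  Y(R4) = 0.0005848+0.000j S between n1,n2
  Y(R5) = 0.009709+0.000j S between n1,n0
  Y(C1) = 0.000+0.02941j S between n3,n2
  V1: constraint V(n1)−V(n2) = 3.59
Assemble and solve the 4×4 MNA system:
  V(n1)=0.03970+0.000j  V(n2)=-3.550+0.000j  V(n3)=-0.1269-0.7553j
  i(V1)=-0.02470-0.1007j

2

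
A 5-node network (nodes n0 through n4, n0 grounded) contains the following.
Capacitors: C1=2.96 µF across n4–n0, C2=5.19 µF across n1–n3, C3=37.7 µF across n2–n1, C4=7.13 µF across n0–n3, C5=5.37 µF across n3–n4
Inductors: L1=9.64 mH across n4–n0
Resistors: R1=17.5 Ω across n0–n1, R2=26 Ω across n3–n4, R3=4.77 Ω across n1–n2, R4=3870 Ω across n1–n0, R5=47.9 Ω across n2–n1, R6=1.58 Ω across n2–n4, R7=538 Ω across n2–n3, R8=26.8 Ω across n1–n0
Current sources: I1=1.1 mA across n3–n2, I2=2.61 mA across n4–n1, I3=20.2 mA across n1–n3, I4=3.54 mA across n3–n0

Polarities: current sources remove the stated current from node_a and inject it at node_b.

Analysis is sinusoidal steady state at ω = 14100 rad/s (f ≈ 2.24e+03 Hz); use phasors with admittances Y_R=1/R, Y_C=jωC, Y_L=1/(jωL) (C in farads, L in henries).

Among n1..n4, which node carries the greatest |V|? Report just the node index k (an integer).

Element admittances at ω=14100 rad/s:
  Y(C1) = 0.000+0.04174j S between n4,n0
  Y(C2) = 0.000+0.07318j S between n1,n3
  Y(L1) = 0.000-0.007357j S between n4,n0
  Y(C3) = 0.000+0.5316j S between n2,n1
  Y(R1) = 0.05714+0.000j S between n0,n1
  Y(R2) = 0.03846+0.000j S between n3,n4
  Y(C4) = 0.000+0.1005j S between n0,n3
  Y(R3) = 0.2096+0.000j S between n1,n2
  Y(C5) = 0.000+0.07572j S between n3,n4
  Y(R4) = 0.0002584+0.000j S between n1,n0
  I1: injects 0.0011 A into n2 (from n3)
  Y(R5) = 0.02088+0.000j S between n2,n1
  I2: injects 0.00261 A into n1 (from n4)
  Y(R6) = 0.6329+0.000j S between n2,n4
  I3: injects 0.0202 A into n3 (from n1)
  Y(R7) = 0.001859+0.000j S between n2,n3
  Y(R8) = 0.03731+0.000j S between n1,n0
  I4: injects 0.00354 A into n0 (from n3)
Assemble and solve the 4×4 MNA system:
  V(n1)=-0.06262+0.04133j  V(n2)=-0.05697+0.03242j  V(n3)=-0.02209-0.03545j  V(n4)=-0.04926+0.03412j

1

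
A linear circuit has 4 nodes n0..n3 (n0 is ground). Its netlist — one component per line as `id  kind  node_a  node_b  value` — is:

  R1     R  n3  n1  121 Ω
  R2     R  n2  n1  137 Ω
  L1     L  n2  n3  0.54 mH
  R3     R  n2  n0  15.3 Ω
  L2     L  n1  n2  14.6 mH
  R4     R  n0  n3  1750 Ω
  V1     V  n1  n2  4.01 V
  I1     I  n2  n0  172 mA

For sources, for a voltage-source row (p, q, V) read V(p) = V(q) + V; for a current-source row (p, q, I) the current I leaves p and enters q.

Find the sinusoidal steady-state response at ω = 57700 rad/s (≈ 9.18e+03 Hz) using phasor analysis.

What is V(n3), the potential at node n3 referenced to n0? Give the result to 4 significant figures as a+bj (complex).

Element admittances at ω=57700 rad/s:
  Y(R1) = 0.008264+0.000j S between n3,n1
  Y(R2) = 0.007299+0.000j S between n2,n1
  Y(L1) = 0.000-0.03209j S between n2,n3
  Y(R3) = 0.06536+0.000j S between n2,n0
  Y(L2) = 0.000-0.001187j S between n1,n2
  Y(R4) = 0.0005714+0.000j S between n0,n3
  V1: constraint V(n1)−V(n2) = 4.01
  I1: injects 0.172 A into n0 (from n2)
Assemble and solve the 4×4 MNA system:
  V(n1)=1.399-0.008694j  V(n2)=-2.611-0.008694j  V(n3)=-2.335+0.9944j
  i(V1)=-0.06013+0.01305j

-2.335+0.9944j V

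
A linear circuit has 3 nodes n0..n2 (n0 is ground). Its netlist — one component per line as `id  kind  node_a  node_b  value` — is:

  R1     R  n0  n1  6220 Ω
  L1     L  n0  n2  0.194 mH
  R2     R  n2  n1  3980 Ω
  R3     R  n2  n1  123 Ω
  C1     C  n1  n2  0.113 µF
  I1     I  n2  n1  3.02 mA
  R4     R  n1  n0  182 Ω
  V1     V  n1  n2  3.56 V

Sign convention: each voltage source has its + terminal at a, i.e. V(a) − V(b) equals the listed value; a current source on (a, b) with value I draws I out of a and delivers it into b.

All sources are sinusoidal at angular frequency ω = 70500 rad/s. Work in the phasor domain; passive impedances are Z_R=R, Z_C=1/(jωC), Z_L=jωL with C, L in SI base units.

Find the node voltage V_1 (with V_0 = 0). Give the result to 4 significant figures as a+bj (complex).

3.539-0.2737j V

MNA unknowns: 2 node voltages V₁..V_2 plus 1 source current (V1)
R1: Y=0.0001608+0.000j on G[0,1]
L1: Y=0.000-0.07312j on G[0,2]
R2: Y=0.0002513+0.000j on G[2,1]
R3: Y=0.008130+0.000j on G[2,1]
C1: Y=0.000+0.007966j on G[1,2]
I1: z[2]−=0.00302, z[1]+=0.00302
R4: Y=0.005495+0.000j on G[1,0]
V1: row V1−V2=3.56, i_V1 at 1,2
solve → V1=3.539-0.2737j, V2=-0.02117-0.2737j
aux → i_V1=-0.04683-0.02681j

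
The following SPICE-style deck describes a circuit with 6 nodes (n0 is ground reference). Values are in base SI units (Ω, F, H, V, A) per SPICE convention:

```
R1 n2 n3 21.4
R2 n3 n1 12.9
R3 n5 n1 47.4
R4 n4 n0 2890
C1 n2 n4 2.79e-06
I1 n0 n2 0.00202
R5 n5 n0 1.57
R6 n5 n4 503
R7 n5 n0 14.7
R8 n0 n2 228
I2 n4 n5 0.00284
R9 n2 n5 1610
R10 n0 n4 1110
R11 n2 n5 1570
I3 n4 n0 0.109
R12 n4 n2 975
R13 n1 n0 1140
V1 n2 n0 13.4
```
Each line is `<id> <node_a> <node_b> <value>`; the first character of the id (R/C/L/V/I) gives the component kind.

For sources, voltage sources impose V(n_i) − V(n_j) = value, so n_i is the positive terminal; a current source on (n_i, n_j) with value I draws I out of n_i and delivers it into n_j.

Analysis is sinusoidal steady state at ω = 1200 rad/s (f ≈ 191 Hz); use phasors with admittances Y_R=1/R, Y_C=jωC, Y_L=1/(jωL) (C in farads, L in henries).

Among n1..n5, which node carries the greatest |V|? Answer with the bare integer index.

MNA unknowns: 5 node voltages V₁..V_5 plus 1 source current (V1)
R1: Y=0.04673+0.000j on G[2,3]
R2: Y=0.07752+0.000j on G[3,1]
R3: Y=0.02110+0.000j on G[5,1]
R4: Y=0.0003460+0.000j on G[4,0]
C1: Y=0.000+0.003348j on G[2,4]
I1: z[0]−=0.00202, z[2]+=0.00202
R5: Y=0.6369+0.000j on G[5,0]
R6: Y=0.001988+0.000j on G[5,4]
R7: Y=0.06803+0.000j on G[5,0]
R8: Y=0.004386+0.000j on G[0,2]
I2: z[4]−=0.00284, z[5]+=0.00284
R9: Y=0.0006211+0.000j on G[2,5]
R10: Y=0.0009009+0.000j on G[0,4]
R11: Y=0.0006369+0.000j on G[2,5]
I3: z[4]−=0.109, z[0]+=0.109
R12: Y=0.001026+0.000j on G[4,2]
R13: Y=0.0008772+0.000j on G[1,0]
V1: row V2−V0=13.4, i_V1 at 2,0
solve → V1=7.734+0.02010j, V2=13.40+0.000j, V3=9.865+0.01254j, V4=-9.043+17.66j, V5=0.2261+0.04872j
aux → i_V1=-0.3206-0.05638j

4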